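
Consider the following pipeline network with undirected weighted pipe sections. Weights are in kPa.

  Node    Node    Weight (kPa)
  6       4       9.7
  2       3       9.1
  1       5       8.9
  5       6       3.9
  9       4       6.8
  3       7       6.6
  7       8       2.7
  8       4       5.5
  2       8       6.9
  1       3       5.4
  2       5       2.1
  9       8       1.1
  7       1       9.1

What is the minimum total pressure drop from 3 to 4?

14.8 kPa

Enumerating some paths:
3 → 7 → 8 → 9 → 4: 6.6+2.7+1.1+6.8 = 17.2
3 → 7 → 8 → 4: 6.6+2.7+5.5 = 14.8
Cheapest is 3 → 7 → 8 → 4 at 14.8 kPa.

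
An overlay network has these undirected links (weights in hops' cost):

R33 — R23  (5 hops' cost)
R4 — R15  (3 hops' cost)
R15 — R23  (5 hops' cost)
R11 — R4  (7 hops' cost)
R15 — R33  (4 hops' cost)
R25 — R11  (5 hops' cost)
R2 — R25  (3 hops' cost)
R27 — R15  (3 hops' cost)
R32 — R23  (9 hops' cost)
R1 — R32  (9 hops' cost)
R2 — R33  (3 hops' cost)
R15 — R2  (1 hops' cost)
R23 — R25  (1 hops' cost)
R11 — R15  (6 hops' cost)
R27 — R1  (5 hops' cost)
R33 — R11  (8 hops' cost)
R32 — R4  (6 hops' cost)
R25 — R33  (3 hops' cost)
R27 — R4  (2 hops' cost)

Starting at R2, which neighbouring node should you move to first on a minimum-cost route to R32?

R15

Compare a few routes:
R2–R15–R27–R4–R32: 1+3+2+6 = 12
R2–R25–R23–R32: 3+1+9 = 13
R2–R15–R23–R32: 1+5+9 = 15
R2–R15–R4–R32: 1+3+6 = 10
The minimum is 10 hops' cost via R2–R15–R4–R32.
So from R2 the first move is to R15.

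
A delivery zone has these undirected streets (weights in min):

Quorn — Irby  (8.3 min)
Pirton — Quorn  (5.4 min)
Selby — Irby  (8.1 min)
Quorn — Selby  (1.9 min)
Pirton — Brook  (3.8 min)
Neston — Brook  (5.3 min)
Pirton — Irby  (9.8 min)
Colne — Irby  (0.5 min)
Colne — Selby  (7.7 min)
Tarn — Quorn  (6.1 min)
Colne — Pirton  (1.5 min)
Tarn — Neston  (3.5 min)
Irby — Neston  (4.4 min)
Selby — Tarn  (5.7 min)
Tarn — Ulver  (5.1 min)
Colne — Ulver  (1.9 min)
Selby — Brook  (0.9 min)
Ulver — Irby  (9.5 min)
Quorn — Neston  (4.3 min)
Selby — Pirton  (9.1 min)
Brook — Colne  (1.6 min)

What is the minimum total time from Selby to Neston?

Enumerating some paths:
Selby–Brook–Colne–Irby–Neston: 0.9+1.6+0.5+4.4 = 7.4
Selby–Brook–Neston: 0.9+5.3 = 6.2
The minimum is 6.2 min via Selby–Brook–Neston.

6.2 min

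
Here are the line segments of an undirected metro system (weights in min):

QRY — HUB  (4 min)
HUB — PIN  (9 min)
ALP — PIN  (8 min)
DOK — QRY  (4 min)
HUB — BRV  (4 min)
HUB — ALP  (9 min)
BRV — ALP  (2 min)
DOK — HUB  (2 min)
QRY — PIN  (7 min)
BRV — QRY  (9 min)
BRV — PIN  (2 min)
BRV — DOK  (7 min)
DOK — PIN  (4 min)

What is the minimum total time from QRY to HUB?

4 min

Settle nodes by increasing distance from QRY:
QRY: 0
DOK: 4  (via QRY)
HUB: 4  (via QRY)
Shortest route: QRY–HUB = 4 min.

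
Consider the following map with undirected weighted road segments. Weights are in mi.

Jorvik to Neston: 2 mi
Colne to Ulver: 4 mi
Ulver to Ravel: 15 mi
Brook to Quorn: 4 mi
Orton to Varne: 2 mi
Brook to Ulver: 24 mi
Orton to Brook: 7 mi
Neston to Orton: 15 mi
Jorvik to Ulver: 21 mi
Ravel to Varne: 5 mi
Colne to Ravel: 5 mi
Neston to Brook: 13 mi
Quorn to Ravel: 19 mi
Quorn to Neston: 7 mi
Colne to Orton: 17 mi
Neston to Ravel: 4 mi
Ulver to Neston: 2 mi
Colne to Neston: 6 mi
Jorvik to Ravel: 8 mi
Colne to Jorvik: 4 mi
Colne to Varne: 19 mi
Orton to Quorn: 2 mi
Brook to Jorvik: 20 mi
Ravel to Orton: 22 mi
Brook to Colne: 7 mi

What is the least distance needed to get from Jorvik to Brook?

Compare a few routes:
Jorvik → Neston → Ulver → Colne → Brook: 2+2+4+7 = 15
Jorvik → Neston → Quorn → Brook: 2+7+4 = 13
Jorvik → Colne → Brook: 4+7 = 11
Jorvik → Neston → Brook: 2+13 = 15
Cheapest is Jorvik → Colne → Brook at 11 mi.

11 mi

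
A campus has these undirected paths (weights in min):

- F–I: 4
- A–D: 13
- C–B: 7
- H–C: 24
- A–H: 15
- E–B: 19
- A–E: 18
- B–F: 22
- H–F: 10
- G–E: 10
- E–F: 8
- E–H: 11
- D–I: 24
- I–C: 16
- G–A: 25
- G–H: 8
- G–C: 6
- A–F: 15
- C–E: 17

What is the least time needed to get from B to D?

Candidate routes:
B → C → I → D: 7+16+24 = 47
B → E → A → D: 19+18+13 = 50
B → C → G → H → A → D: 7+6+8+15+13 = 49
B → F → I → D: 22+4+24 = 50
Cheapest is B → C → I → D at 47 min.

47 min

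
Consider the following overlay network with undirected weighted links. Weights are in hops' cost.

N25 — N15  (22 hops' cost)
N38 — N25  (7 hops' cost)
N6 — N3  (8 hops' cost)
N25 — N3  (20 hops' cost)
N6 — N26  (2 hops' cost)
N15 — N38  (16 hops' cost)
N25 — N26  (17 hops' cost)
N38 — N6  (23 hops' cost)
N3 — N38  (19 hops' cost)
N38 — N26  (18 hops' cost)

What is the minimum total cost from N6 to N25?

Running Dijkstra from N6:
N6: 0
N26: 2  (via N6)
N3: 8  (via N6)
N25: 19  (via N26)
Shortest route: N6–N26–N25 = 19 hops' cost.

19 hops' cost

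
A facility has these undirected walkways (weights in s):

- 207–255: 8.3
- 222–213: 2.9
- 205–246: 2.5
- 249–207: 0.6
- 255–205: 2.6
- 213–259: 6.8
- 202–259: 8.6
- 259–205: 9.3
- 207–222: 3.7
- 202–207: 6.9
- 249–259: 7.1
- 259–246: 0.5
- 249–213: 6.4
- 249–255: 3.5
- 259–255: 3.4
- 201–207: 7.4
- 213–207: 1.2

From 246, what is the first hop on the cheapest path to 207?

Compare a few routes:
246–259–249–207: 0.5+7.1+0.6 = 8.2
246–259–213–207: 0.5+6.8+1.2 = 8.5
246–259–255–249–207: 0.5+3.4+3.5+0.6 = 8
246–205–255–249–207: 2.5+2.6+3.5+0.6 = 9.2
The minimum is 8 s via 246–259–255–249–207.
So from 246 the first move is to 259.

259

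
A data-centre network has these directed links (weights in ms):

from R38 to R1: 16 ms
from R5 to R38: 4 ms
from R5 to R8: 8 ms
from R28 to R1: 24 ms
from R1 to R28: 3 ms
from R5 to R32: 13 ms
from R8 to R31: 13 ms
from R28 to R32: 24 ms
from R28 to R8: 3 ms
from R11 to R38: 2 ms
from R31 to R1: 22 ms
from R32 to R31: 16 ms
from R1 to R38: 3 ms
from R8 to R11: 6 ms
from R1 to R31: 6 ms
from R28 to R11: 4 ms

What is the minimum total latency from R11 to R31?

24 ms

Compare a few routes:
R11–R38–R1–R28–R8–R31: 2+16+3+3+13 = 37
R11–R38–R1–R31: 2+16+6 = 24
The minimum is 24 ms via R11–R38–R1–R31.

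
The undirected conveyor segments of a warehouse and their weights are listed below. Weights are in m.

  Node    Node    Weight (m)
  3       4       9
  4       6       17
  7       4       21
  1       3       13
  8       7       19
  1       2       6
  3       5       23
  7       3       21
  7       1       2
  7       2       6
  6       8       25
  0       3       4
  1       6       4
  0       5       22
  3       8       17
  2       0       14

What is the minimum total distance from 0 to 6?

21 m

Enumerating some paths:
0 → 3 → 1 → 6: 4+13+4 = 21
0 → 2 → 1 → 6: 14+6+4 = 24
Cheapest is 0 → 3 → 1 → 6 at 21 m.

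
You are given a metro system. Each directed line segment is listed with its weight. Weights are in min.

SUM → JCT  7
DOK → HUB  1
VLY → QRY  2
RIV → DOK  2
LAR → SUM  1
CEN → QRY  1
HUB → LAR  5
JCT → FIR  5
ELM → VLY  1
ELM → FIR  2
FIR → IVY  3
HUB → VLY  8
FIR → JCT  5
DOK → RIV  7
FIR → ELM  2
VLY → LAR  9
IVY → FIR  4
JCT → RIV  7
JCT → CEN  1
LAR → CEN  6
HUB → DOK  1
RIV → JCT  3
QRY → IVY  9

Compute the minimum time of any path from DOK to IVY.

18 min

Settle nodes by increasing distance from DOK:
DOK: 0
HUB: 1  (via DOK)
LAR: 6  (via HUB)
RIV: 7  (via DOK)
SUM: 7  (via LAR)
VLY: 9  (via HUB)
JCT: 10  (via RIV)
CEN: 11  (via JCT)
QRY: 11  (via VLY)
FIR: 15  (via JCT)
ELM: 17  (via FIR)
IVY: 18  (via FIR)
Shortest route: DOK → RIV → JCT → FIR → IVY = 18 min.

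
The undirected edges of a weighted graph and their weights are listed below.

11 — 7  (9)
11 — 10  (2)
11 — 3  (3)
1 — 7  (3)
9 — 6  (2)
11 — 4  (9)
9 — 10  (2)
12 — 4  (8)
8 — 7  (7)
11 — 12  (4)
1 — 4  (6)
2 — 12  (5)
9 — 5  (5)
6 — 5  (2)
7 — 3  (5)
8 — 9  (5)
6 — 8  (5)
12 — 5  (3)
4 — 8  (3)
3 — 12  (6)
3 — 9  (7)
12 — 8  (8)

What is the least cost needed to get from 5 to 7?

Compare a few routes:
5 - 6 - 8 - 7: 2+5+7 = 14
5 - 6 - 9 - 3 - 7: 2+2+7+5 = 16
5 - 12 - 11 - 3 - 7: 3+4+3+5 = 15
5 - 6 - 9 - 10 - 11 - 3 - 7: 2+2+2+2+3+5 = 16
Cheapest is 5 - 6 - 8 - 7 at 14.

14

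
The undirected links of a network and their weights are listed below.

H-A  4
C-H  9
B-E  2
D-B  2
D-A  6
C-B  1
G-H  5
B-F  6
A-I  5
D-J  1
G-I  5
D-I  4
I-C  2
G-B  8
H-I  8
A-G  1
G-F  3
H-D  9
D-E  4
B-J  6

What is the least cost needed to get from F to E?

8

Settle nodes by increasing distance from F:
F: 0
G: 3  (via F)
A: 4  (via G)
B: 6  (via F)
C: 7  (via B)
D: 8  (via B)
E: 8  (via B)
Shortest route: F → B → E = 8.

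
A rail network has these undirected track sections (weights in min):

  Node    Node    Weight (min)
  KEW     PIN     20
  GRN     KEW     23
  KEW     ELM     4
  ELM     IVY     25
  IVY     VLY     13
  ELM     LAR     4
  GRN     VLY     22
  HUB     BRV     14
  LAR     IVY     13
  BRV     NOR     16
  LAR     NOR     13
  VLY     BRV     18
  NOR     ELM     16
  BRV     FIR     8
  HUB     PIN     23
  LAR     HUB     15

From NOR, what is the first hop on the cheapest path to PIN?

ELM

Compare a few routes:
NOR → BRV → HUB → PIN: 16+14+23 = 53
NOR → LAR → HUB → PIN: 13+15+23 = 51
NOR → ELM → KEW → PIN: 16+4+20 = 40
NOR → LAR → ELM → KEW → PIN: 13+4+4+20 = 41
The minimum is 40 min via NOR → ELM → KEW → PIN.
So from NOR the first move is to ELM.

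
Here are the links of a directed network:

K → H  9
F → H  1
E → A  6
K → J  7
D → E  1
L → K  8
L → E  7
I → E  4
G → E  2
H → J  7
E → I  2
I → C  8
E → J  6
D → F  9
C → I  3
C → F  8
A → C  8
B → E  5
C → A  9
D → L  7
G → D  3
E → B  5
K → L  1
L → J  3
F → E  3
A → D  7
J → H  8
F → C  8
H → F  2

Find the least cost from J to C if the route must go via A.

27

Shortest J→A: J → H → F → E → A = 19
Shortest A→C: A → C = 8
Total via A: 19 + 8 = 27.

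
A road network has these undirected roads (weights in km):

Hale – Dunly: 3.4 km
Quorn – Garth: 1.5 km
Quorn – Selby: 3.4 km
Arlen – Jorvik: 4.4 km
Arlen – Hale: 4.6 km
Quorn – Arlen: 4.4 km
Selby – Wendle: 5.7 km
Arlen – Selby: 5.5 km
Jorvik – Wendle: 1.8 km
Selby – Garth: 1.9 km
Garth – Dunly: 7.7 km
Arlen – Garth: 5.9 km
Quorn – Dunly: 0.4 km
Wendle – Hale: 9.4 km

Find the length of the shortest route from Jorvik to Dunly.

9.2 km

Compare a few routes:
Jorvik → Wendle → Selby → Quorn → Dunly: 1.8+5.7+3.4+0.4 = 11.3
Jorvik → Wendle → Selby → Garth → Quorn → Dunly: 1.8+5.7+1.9+1.5+0.4 = 11.3
Jorvik → Arlen → Quorn → Dunly: 4.4+4.4+0.4 = 9.2
Cheapest is Jorvik → Arlen → Quorn → Dunly at 9.2 km.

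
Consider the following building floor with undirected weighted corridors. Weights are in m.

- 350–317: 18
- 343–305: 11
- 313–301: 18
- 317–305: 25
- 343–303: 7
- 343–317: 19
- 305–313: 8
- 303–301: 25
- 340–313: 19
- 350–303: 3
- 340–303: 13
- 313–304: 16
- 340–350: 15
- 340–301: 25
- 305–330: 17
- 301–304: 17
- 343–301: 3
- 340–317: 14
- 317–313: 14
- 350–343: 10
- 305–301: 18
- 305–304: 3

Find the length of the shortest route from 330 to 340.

Shortest distances from 330:
330: 0
305: 17  (via 330)
304: 20  (via 305)
313: 25  (via 305)
343: 28  (via 305)
301: 31  (via 343)
303: 35  (via 343)
350: 38  (via 343)
317: 39  (via 313)
340: 44  (via 313)
Shortest route: 330–305–313–340 = 44 m.

44 m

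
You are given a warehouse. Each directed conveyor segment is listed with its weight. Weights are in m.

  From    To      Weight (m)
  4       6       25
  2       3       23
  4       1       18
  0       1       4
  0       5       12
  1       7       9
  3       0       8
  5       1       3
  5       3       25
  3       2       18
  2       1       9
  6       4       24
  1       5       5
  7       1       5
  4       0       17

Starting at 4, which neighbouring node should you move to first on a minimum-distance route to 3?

Enumerating some paths:
4 - 1 - 5 - 3: 18+5+25 = 48
4 - 0 - 1 - 5 - 3: 17+4+5+25 = 51
Cheapest is 4 - 1 - 5 - 3 at 48 m.
So from 4 the first move is to 1.

1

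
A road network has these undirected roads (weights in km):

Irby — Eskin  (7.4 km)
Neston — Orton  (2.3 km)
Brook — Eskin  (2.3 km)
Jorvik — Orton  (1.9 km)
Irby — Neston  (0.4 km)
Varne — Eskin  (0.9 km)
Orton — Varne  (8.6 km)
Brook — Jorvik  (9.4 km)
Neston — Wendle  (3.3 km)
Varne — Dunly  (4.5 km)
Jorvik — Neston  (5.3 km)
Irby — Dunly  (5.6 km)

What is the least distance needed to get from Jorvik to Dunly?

10.2 km

Running Dijkstra from Jorvik:
Jorvik: 0
Orton: 1.9  (via Jorvik)
Neston: 4.2  (via Orton)
Irby: 4.6  (via Neston)
Wendle: 7.5  (via Neston)
Brook: 9.4  (via Jorvik)
Dunly: 10.2  (via Irby)
Shortest route: Jorvik → Orton → Neston → Irby → Dunly = 10.2 km.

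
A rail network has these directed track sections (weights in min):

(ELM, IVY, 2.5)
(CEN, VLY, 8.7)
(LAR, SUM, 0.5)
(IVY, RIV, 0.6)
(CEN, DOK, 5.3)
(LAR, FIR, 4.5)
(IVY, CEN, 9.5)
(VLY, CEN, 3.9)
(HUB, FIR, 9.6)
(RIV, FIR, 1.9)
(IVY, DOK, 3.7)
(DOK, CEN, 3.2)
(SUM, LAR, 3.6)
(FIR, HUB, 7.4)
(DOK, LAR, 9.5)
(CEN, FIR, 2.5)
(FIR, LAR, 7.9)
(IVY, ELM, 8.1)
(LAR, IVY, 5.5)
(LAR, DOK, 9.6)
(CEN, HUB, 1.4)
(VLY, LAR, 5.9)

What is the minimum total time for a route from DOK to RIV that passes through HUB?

Best DOK to HUB: DOK–CEN–HUB costing 4.6
Shortest HUB→RIV: HUB–FIR–LAR–IVY–RIV = 23.6
Total via HUB: 4.6 + 23.6 = 28.2 min.

28.2 min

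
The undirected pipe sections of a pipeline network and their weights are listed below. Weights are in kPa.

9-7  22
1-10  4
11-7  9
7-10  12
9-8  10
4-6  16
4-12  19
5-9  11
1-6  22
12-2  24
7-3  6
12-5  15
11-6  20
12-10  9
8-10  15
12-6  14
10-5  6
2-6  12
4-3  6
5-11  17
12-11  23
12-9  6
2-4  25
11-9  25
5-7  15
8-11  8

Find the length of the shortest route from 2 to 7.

Shortest distances from 2:
2: 0
6: 12  (via 2)
12: 24  (via 2)
4: 25  (via 2)
9: 30  (via 12)
3: 31  (via 4)
11: 32  (via 6)
10: 33  (via 12)
1: 34  (via 6)
7: 37  (via 3)
Shortest route: 2–4–3–7 = 37 kPa.

37 kPa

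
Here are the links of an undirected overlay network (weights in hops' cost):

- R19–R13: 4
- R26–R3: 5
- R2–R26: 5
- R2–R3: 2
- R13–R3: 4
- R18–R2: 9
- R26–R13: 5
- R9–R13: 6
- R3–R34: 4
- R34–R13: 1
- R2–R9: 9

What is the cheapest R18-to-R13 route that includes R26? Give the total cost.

Best R18 to R26: R18–R2–R26 costing 14
Best R26 to R13: R26–R13 costing 5
Total via R26: 14 + 5 = 19 hops' cost.

19 hops' cost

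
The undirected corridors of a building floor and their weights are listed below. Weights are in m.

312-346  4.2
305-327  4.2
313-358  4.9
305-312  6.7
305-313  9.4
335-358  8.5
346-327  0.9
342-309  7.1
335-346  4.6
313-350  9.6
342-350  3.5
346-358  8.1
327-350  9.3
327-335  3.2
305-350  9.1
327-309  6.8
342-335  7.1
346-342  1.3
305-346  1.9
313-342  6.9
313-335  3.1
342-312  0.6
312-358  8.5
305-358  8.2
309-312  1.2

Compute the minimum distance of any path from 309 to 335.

7.2 m

Candidate routes:
309 - 312 - 342 - 346 - 335: 1.2+0.6+1.3+4.6 = 7.7
309 - 312 - 342 - 346 - 327 - 335: 1.2+0.6+1.3+0.9+3.2 = 7.2
The minimum is 7.2 m via 309 - 312 - 342 - 346 - 327 - 335.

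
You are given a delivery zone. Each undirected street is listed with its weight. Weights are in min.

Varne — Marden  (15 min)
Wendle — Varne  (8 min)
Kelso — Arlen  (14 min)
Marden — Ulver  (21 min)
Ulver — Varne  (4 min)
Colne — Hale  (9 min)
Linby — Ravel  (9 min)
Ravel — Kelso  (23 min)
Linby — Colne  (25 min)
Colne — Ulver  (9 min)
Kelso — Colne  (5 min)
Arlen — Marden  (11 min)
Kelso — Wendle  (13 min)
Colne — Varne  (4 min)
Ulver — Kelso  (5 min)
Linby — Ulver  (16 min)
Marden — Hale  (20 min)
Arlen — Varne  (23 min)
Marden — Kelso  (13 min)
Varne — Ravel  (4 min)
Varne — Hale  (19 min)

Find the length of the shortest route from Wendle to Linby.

21 min

Settle nodes by increasing distance from Wendle:
Wendle: 0
Varne: 8  (via Wendle)
Ulver: 12  (via Varne)
Ravel: 12  (via Varne)
Colne: 12  (via Varne)
Kelso: 13  (via Wendle)
Linby: 21  (via Ravel)
Shortest route: Wendle → Varne → Ravel → Linby = 21 min.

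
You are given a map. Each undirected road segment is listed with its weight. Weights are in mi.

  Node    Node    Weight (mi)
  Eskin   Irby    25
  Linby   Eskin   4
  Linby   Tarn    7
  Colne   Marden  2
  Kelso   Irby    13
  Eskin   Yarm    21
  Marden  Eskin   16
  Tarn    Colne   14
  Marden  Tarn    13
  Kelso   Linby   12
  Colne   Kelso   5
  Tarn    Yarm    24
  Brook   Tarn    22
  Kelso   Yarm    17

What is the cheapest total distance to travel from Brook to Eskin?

33 mi

Shortest distances from Brook:
Brook: 0
Tarn: 22  (via Brook)
Linby: 29  (via Tarn)
Eskin: 33  (via Linby)
Shortest route: Brook → Tarn → Linby → Eskin = 33 mi.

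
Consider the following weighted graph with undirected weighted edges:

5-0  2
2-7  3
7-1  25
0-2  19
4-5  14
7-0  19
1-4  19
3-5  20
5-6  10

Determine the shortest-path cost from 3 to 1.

53

Compare a few routes:
3 - 5 - 4 - 1: 20+14+19 = 53
3 - 5 - 0 - 7 - 1: 20+2+19+25 = 66
3 - 5 - 0 - 2 - 7 - 1: 20+2+19+3+25 = 69
Cheapest is 3 - 5 - 4 - 1 at 53.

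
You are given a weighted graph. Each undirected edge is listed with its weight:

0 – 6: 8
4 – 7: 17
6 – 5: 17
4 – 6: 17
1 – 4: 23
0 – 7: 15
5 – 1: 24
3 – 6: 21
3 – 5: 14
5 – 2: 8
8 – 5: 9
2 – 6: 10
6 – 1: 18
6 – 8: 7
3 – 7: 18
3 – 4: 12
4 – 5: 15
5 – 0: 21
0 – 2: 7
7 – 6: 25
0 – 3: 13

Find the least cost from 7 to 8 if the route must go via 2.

Best 7 to 2: 7 → 0 → 2 costing 22
Best 2 to 8: 2 → 5 → 8 costing 17
Total via 2: 22 + 17 = 39.

39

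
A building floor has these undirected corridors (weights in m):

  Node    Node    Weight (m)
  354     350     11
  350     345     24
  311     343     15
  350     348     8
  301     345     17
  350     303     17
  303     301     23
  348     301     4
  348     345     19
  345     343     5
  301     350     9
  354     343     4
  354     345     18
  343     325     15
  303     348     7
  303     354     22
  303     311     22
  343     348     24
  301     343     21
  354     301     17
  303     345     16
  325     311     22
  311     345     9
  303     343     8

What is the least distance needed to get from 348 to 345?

19 m

Shortest distances from 348:
348: 0
301: 4  (via 348)
303: 7  (via 348)
350: 8  (via 348)
343: 15  (via 303)
354: 19  (via 350)
345: 19  (via 348)
Shortest route: 348–345 = 19 m.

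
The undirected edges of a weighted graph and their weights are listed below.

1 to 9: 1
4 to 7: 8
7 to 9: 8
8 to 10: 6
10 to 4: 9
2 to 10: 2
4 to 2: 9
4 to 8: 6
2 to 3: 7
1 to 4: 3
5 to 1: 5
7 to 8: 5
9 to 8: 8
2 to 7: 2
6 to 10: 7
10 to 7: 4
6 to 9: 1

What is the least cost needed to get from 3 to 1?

Shortest distances from 3:
3: 0
2: 7  (via 3)
7: 9  (via 2)
10: 9  (via 2)
8: 14  (via 7)
4: 16  (via 2)
6: 16  (via 10)
9: 17  (via 7)
1: 18  (via 9)
Shortest route: 3–2–7–9–1 = 18.

18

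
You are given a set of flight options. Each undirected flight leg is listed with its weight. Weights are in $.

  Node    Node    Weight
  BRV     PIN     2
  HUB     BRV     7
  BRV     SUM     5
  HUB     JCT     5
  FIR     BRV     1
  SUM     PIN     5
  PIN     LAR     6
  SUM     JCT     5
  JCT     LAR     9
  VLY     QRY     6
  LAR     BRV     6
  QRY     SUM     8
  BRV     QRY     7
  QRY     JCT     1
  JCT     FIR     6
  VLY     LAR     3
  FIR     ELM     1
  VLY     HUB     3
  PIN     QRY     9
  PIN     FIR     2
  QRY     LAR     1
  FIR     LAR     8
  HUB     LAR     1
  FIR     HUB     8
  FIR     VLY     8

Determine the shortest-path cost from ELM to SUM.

Running Dijkstra from ELM:
ELM: 0
FIR: 1  (via ELM)
BRV: 2  (via FIR)
PIN: 3  (via FIR)
SUM: 7  (via BRV)
Shortest route: ELM–FIR–BRV–SUM = $7.

$7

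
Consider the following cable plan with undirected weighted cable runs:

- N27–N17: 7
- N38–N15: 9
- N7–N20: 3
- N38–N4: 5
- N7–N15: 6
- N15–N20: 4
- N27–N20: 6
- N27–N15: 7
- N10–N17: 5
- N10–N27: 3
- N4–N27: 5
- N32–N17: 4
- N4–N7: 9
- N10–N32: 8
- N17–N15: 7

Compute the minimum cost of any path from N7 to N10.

Running Dijkstra from N7:
N7: 0
N20: 3  (via N7)
N15: 6  (via N7)
N27: 9  (via N20)
N4: 9  (via N7)
N10: 12  (via N27)
Shortest route: N7 → N20 → N27 → N10 = 12.

12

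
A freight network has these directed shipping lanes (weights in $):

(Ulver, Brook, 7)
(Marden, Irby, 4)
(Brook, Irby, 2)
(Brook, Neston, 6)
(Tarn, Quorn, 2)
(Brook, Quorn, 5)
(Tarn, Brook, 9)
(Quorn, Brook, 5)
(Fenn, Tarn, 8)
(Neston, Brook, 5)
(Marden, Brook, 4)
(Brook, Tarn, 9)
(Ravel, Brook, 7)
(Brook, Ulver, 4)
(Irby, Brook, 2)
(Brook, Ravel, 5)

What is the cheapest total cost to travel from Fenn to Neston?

$21

Enumerating some paths:
Fenn–Tarn–Brook–Neston: 8+9+6 = 23
Fenn–Tarn–Quorn–Brook–Neston: 8+2+5+6 = 21
The minimum is $21 via Fenn–Tarn–Quorn–Brook–Neston.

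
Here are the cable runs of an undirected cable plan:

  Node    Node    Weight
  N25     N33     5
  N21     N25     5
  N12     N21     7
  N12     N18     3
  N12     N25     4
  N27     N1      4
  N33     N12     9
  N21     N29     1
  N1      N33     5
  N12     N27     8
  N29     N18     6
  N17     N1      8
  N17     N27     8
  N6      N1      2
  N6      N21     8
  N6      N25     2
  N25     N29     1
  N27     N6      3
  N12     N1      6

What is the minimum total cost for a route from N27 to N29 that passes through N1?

9

Best N27 to N1: N27–N1 costing 4
Best N1 to N29: N1–N6–N25–N29 costing 5
Total via N1: 4 + 5 = 9.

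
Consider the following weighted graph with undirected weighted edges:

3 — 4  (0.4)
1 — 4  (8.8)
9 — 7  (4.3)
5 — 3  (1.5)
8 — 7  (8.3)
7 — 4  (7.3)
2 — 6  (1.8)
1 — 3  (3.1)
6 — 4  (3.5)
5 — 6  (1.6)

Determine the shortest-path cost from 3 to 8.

16

Enumerating some paths:
3–5–6–4–7–8: 1.5+1.6+3.5+7.3+8.3 = 22.2
3–4–7–8: 0.4+7.3+8.3 = 16
Cheapest is 3–4–7–8 at 16.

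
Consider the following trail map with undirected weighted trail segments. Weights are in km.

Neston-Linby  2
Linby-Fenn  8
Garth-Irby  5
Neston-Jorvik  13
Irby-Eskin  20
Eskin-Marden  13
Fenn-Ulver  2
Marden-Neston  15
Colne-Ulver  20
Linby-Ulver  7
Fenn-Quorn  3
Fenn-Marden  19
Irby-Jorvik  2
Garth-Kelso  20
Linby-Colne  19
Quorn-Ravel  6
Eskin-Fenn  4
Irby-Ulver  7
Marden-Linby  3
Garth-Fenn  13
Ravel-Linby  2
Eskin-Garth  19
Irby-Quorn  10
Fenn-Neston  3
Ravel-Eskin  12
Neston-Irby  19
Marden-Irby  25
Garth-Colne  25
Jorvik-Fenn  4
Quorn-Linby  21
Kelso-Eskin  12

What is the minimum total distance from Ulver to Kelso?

Compare a few routes:
Ulver → Linby → Neston → Fenn → Eskin → Kelso: 7+2+3+4+12 = 28
Ulver → Fenn → Eskin → Kelso: 2+4+12 = 18
Ulver → Linby → Fenn → Eskin → Kelso: 7+8+4+12 = 31
Ulver → Irby → Jorvik → Fenn → Eskin → Kelso: 7+2+4+4+12 = 29
The minimum is 18 km via Ulver → Fenn → Eskin → Kelso.

18 km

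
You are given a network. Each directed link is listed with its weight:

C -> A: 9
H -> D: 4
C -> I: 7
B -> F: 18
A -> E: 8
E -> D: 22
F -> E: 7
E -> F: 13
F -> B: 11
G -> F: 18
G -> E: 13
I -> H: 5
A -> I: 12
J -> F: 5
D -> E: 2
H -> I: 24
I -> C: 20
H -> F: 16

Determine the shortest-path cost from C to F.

28

Shortest distances from C:
C: 0
I: 7  (via C)
A: 9  (via C)
H: 12  (via I)
D: 16  (via H)
E: 17  (via A)
F: 28  (via H)
Shortest route: C–I–H–F = 28.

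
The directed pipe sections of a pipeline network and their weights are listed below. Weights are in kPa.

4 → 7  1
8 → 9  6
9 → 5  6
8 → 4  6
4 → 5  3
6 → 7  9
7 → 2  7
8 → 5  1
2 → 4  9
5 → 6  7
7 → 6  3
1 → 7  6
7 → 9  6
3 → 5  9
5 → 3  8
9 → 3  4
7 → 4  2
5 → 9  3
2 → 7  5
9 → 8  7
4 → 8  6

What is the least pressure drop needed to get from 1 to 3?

Compare a few routes:
1 → 7 → 4 → 5 → 9 → 3: 6+2+3+3+4 = 18
1 → 7 → 4 → 5 → 3: 6+2+3+8 = 19
1 → 7 → 9 → 3: 6+6+4 = 16
The minimum is 16 kPa via 1 → 7 → 9 → 3.

16 kPa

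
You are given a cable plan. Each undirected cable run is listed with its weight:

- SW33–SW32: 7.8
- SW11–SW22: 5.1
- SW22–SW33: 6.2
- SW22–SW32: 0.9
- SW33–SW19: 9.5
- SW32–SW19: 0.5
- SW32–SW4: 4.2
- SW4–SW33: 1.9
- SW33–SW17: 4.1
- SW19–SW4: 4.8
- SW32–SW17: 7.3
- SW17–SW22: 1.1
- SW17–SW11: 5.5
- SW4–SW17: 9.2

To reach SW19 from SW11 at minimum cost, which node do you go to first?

Candidate routes:
SW11 - SW17 - SW32 - SW19: 5.5+7.3+0.5 = 13.3
SW11 - SW22 - SW32 - SW19: 5.1+0.9+0.5 = 6.5
SW11 - SW17 - SW22 - SW32 - SW19: 5.5+1.1+0.9+0.5 = 8
The minimum is 6.5 via SW11 - SW22 - SW32 - SW19.
So from SW11 the first move is to SW22.

SW22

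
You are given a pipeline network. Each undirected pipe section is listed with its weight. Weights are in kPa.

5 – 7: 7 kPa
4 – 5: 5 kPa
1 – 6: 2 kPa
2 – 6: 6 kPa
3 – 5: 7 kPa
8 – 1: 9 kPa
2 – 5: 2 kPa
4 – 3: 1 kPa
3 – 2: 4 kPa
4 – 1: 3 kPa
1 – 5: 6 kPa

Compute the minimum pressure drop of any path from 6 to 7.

15 kPa

Shortest distances from 6:
6: 0
1: 2  (via 6)
4: 5  (via 1)
2: 6  (via 6)
3: 6  (via 4)
5: 8  (via 1)
8: 11  (via 1)
7: 15  (via 5)
Shortest route: 6 → 1 → 5 → 7 = 15 kPa.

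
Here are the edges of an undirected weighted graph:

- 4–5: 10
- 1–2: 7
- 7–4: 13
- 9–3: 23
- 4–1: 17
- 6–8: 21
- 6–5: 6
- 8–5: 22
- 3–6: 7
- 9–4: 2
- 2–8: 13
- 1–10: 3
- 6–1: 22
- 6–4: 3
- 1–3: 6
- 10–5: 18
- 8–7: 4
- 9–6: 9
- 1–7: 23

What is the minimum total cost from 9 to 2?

25

Shortest distances from 9:
9: 0
4: 2  (via 9)
6: 5  (via 4)
5: 11  (via 6)
3: 12  (via 6)
7: 15  (via 4)
1: 18  (via 3)
8: 19  (via 7)
10: 21  (via 1)
2: 25  (via 1)
Shortest route: 9 → 4 → 6 → 3 → 1 → 2 = 25.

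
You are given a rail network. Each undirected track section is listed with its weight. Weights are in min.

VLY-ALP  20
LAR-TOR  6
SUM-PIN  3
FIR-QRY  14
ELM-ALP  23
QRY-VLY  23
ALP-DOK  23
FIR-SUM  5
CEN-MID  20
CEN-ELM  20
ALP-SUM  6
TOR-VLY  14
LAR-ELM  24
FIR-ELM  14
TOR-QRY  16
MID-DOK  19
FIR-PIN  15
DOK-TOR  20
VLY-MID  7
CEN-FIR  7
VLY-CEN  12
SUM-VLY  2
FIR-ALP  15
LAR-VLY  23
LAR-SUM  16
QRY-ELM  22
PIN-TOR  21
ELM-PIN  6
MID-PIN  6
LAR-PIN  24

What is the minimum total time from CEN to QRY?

21 min

Running Dijkstra from CEN:
CEN: 0
FIR: 7  (via CEN)
VLY: 12  (via CEN)
SUM: 12  (via FIR)
PIN: 15  (via SUM)
ALP: 18  (via SUM)
MID: 19  (via VLY)
ELM: 20  (via CEN)
QRY: 21  (via FIR)
Shortest route: CEN → FIR → QRY = 21 min.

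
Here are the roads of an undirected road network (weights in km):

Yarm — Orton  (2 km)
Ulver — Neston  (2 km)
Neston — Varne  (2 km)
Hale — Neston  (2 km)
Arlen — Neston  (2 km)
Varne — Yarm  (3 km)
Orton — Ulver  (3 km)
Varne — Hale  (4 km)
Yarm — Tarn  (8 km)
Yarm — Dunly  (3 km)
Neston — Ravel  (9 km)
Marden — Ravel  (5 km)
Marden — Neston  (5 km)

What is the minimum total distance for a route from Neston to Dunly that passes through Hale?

12 km

Shortest Neston→Hale: Neston → Hale = 2
Best Hale to Dunly: Hale → Varne → Yarm → Dunly costing 10
Total via Hale: 2 + 10 = 12 km.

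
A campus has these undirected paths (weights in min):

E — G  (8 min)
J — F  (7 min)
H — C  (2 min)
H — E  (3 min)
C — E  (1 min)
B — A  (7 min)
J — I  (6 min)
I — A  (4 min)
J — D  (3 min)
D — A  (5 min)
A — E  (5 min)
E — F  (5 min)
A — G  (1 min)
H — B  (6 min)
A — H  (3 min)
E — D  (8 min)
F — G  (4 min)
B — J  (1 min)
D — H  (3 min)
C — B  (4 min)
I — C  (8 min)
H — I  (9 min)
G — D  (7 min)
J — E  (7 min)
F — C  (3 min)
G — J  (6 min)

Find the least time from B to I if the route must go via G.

12 min

Best B to G: B → J → G costing 7
Shortest G→I: G → A → I = 5
Total via G: 7 + 5 = 12 min.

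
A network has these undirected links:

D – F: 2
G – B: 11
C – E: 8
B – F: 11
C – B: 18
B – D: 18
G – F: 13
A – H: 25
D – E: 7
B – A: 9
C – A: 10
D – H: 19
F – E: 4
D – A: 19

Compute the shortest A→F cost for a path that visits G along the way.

33

Shortest A→G: A → B → G = 20
Best G to F: G → F costing 13
Total via G: 20 + 13 = 33.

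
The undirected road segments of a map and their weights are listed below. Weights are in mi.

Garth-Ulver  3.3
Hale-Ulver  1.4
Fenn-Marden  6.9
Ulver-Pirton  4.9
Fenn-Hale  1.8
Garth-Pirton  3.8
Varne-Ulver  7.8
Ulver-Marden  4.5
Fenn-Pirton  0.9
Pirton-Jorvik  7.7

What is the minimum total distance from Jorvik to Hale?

10.4 mi

Candidate routes:
Jorvik - Pirton - Fenn - Hale: 7.7+0.9+1.8 = 10.4
Jorvik - Pirton - Ulver - Hale: 7.7+4.9+1.4 = 14
The minimum is 10.4 mi via Jorvik - Pirton - Fenn - Hale.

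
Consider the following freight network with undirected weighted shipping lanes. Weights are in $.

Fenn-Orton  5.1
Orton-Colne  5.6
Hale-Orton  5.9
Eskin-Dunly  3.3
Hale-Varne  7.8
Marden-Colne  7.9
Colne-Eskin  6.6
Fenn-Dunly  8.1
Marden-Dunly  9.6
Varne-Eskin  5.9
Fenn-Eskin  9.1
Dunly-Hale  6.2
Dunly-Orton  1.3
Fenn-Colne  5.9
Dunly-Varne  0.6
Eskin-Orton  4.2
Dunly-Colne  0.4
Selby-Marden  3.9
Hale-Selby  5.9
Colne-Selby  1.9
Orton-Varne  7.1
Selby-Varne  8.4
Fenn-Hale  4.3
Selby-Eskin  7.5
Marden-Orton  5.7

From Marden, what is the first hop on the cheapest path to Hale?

Candidate routes:
Marden - Orton - Hale: 5.7+5.9 = 11.6
Marden - Selby - Hale: 3.9+5.9 = 9.8
Marden - Selby - Colne - Dunly - Hale: 3.9+1.9+0.4+6.2 = 12.4
Cheapest is Marden - Selby - Hale at $9.8.
So from Marden the first move is to Selby.

Selby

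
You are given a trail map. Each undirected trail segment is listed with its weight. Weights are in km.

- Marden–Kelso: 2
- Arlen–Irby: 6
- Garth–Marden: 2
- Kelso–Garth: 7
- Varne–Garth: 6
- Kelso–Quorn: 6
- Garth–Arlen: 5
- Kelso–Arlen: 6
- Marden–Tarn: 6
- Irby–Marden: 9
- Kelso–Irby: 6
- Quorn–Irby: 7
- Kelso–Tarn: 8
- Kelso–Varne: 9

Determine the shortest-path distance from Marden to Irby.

8 km

Settle nodes by increasing distance from Marden:
Marden: 0
Kelso: 2  (via Marden)
Garth: 2  (via Marden)
Tarn: 6  (via Marden)
Arlen: 7  (via Garth)
Irby: 8  (via Kelso)
Shortest route: Marden–Kelso–Irby = 8 km.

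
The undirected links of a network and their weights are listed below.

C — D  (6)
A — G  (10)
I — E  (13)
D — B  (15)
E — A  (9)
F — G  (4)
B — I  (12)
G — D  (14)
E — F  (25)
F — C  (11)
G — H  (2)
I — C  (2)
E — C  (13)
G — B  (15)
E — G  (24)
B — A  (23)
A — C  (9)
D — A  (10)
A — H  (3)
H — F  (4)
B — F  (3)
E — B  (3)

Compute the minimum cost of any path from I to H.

14

Candidate routes:
I - C - F - H: 2+11+4 = 17
I - C - A - H: 2+9+3 = 14
Cheapest is I - C - A - H at 14.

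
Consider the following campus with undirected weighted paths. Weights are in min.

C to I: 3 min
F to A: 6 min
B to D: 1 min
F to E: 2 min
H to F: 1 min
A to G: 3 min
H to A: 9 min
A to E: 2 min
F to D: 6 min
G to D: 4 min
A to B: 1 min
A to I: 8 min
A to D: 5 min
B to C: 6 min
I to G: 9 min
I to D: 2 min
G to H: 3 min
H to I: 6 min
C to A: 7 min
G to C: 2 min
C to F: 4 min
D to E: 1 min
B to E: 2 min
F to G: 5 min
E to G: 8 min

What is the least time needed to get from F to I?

5 min

Compare a few routes:
F → C → I: 4+3 = 7
F → E → B → D → I: 2+2+1+2 = 7
F → H → I: 1+6 = 7
F → E → D → I: 2+1+2 = 5
The minimum is 5 min via F → E → D → I.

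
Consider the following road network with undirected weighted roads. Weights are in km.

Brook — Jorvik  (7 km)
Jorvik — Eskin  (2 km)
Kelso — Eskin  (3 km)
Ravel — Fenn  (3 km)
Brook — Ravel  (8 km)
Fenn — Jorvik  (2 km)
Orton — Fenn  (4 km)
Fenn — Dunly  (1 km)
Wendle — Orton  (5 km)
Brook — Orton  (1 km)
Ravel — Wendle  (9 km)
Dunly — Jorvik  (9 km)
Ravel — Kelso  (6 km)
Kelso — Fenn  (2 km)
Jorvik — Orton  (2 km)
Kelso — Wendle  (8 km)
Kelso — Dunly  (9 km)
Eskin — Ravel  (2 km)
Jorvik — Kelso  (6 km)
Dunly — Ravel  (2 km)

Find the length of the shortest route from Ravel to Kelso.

5 km

Running Dijkstra from Ravel:
Ravel: 0
Eskin: 2  (via Ravel)
Dunly: 2  (via Ravel)
Fenn: 3  (via Ravel)
Jorvik: 4  (via Eskin)
Kelso: 5  (via Eskin)
Shortest route: Ravel → Eskin → Kelso = 5 km.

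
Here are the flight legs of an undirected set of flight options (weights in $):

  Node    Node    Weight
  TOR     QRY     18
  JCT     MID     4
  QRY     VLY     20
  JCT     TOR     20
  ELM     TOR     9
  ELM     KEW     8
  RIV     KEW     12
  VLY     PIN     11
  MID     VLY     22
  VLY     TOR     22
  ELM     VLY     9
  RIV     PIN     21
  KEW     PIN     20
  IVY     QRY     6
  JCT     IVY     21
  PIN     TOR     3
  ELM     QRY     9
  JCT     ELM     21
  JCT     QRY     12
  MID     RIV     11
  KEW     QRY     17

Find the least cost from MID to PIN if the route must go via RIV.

$32

Best MID to RIV: MID–RIV costing 11
Best RIV to PIN: RIV–PIN costing 21
Total via RIV: 11 + 21 = $32.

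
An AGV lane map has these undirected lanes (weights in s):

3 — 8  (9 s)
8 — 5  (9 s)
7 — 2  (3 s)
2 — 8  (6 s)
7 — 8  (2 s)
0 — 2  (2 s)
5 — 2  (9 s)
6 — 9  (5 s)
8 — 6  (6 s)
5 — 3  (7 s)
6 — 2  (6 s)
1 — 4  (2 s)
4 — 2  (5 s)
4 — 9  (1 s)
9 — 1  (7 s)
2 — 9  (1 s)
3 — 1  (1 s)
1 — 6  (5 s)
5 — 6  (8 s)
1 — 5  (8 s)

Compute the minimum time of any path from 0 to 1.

6 s

Shortest distances from 0:
0: 0
2: 2  (via 0)
9: 3  (via 2)
4: 4  (via 9)
7: 5  (via 2)
1: 6  (via 4)
Shortest route: 0 → 2 → 9 → 4 → 1 = 6 s.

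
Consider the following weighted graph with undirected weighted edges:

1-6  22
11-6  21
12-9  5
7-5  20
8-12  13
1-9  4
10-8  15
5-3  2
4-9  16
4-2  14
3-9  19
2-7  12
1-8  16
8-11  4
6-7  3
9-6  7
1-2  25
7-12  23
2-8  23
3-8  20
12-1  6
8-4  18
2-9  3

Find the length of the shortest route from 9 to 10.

33

Settle nodes by increasing distance from 9:
9: 0
2: 3  (via 9)
1: 4  (via 9)
12: 5  (via 9)
6: 7  (via 9)
7: 10  (via 6)
4: 16  (via 9)
8: 18  (via 12)
3: 19  (via 9)
5: 21  (via 3)
11: 22  (via 8)
10: 33  (via 8)
Shortest route: 9–12–8–10 = 33.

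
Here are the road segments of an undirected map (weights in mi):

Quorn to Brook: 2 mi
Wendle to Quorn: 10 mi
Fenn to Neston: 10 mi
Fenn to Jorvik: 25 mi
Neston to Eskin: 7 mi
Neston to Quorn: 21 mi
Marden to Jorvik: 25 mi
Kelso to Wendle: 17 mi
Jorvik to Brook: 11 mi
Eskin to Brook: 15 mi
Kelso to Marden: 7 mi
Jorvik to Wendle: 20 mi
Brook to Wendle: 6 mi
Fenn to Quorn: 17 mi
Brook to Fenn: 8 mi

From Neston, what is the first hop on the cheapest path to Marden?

Candidate routes:
Neston - Quorn - Brook - Wendle - Kelso - Marden: 21+2+6+17+7 = 53
Neston - Eskin - Brook - Wendle - Kelso - Marden: 7+15+6+17+7 = 52
Neston - Fenn - Brook - Wendle - Kelso - Marden: 10+8+6+17+7 = 48
The minimum is 48 mi via Neston - Fenn - Brook - Wendle - Kelso - Marden.
So from Neston the first move is to Fenn.

Fenn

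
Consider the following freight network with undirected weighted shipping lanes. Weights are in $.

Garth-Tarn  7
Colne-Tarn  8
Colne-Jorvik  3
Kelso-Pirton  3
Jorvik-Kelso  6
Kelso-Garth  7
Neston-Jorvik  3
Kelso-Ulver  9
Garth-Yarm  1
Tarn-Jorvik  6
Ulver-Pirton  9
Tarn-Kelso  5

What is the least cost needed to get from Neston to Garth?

$16

Shortest distances from Neston:
Neston: 0
Jorvik: 3  (via Neston)
Colne: 6  (via Jorvik)
Kelso: 9  (via Jorvik)
Tarn: 9  (via Jorvik)
Pirton: 12  (via Kelso)
Garth: 16  (via Kelso)
Shortest route: Neston → Jorvik → Kelso → Garth = $16.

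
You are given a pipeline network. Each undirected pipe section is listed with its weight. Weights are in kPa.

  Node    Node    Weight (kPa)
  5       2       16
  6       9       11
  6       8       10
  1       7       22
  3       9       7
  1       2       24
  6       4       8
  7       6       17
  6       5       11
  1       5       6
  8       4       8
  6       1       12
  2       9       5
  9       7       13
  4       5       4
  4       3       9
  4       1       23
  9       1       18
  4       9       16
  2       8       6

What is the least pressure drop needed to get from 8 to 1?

Shortest distances from 8:
8: 0
2: 6  (via 8)
4: 8  (via 8)
6: 10  (via 8)
9: 11  (via 2)
5: 12  (via 4)
3: 17  (via 4)
1: 18  (via 5)
Shortest route: 8–4–5–1 = 18 kPa.

18 kPa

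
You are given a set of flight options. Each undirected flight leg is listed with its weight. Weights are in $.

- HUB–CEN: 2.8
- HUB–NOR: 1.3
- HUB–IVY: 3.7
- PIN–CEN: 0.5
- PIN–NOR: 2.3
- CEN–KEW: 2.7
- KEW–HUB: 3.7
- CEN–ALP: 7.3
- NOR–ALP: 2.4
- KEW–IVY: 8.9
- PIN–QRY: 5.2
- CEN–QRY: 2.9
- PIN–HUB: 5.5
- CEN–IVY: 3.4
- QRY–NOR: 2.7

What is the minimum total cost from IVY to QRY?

Candidate routes:
IVY–CEN–PIN–NOR–QRY: 3.4+0.5+2.3+2.7 = 8.9
IVY–CEN–QRY: 3.4+2.9 = 6.3
IVY–HUB–NOR–QRY: 3.7+1.3+2.7 = 7.7
IVY–CEN–PIN–QRY: 3.4+0.5+5.2 = 9.1
The minimum is $6.3 via IVY–CEN–QRY.

$6.3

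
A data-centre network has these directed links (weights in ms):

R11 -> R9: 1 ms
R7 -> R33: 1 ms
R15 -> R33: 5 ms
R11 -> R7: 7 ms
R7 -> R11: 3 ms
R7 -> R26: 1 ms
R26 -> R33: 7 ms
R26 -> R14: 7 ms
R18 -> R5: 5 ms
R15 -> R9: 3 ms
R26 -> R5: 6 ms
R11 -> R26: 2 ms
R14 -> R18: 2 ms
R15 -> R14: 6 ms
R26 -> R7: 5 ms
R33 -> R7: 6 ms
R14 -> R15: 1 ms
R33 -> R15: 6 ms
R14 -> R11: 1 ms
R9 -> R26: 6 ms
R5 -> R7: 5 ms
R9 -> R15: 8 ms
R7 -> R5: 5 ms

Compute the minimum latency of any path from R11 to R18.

Compare a few routes:
R11 → R26 → R14 → R18: 2+7+2 = 11
R11 → R9 → R15 → R14 → R18: 1+8+6+2 = 17
R11 → R9 → R26 → R14 → R18: 1+6+7+2 = 16
The minimum is 11 ms via R11 → R26 → R14 → R18.

11 ms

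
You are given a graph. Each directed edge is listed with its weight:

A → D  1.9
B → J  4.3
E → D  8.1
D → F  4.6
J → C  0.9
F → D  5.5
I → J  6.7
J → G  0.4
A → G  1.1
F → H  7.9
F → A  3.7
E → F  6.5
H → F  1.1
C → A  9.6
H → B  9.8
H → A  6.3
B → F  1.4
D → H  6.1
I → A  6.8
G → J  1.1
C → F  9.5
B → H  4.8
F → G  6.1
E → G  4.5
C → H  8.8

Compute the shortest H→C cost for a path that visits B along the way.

Shortest H→B: H–B = 9.8
Best B to C: B–J–C costing 5.2
Total via B: 9.8 + 5.2 = 15.

15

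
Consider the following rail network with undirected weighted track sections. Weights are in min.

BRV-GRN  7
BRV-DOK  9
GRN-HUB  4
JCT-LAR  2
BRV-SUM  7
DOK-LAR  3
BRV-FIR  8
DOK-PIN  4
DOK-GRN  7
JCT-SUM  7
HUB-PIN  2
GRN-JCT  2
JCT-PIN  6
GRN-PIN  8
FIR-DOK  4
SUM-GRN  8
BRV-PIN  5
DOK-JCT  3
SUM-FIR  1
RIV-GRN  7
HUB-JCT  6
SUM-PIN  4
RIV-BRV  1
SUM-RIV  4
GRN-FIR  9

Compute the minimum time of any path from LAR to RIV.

Compare a few routes:
LAR–JCT–GRN–BRV–RIV: 2+2+7+1 = 12
LAR–DOK–BRV–RIV: 3+9+1 = 13
LAR–DOK–FIR–SUM–RIV: 3+4+1+4 = 12
LAR–JCT–GRN–RIV: 2+2+7 = 11
The minimum is 11 min via LAR–JCT–GRN–RIV.

11 min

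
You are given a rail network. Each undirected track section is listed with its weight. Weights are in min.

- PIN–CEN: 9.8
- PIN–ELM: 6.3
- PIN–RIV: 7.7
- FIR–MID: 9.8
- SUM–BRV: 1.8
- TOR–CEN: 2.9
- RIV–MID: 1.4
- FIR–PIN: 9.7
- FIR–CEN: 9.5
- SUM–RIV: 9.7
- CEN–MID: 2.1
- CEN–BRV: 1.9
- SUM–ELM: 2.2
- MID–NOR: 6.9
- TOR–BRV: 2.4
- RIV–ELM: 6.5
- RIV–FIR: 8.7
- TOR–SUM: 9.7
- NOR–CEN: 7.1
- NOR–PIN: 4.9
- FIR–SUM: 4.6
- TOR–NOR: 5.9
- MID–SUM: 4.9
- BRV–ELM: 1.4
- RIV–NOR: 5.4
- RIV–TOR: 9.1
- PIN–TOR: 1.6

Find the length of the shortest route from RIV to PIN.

7.7 min

Candidate routes:
RIV - PIN: 7.7 = 7.7
RIV - MID - CEN - TOR - PIN: 1.4+2.1+2.9+1.6 = 8
The minimum is 7.7 min via RIV - PIN.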